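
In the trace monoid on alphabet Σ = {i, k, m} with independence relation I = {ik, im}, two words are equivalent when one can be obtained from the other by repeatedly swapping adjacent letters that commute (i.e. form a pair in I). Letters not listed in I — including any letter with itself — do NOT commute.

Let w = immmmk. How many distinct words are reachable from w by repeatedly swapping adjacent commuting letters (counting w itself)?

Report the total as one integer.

piece 0:i — minimal
piece 1:m — minimal
piece 2:m rests on {1:m}
piece 3:m rests on {2:m}
piece 4:m rests on {3:m}
piece 5:k rests on {4:m}
minimal pieces: {0:i, 1:m}
ways to finish when only these pieces remain (= sum over removing one remaining piece with nothing left below it):
  1 left: {0}→1  {5}→1
  2 left: {0,5}→2  {4,5}→1
  3 left: {0,4,5}→3  {3,4,5}→1
  4 left: {0,3,4,5}→4  {2,3,4,5}→1
  placing 0:i first → 1 extensions
  placing 1:m first → 5 extensions
total linear extensions = 6

6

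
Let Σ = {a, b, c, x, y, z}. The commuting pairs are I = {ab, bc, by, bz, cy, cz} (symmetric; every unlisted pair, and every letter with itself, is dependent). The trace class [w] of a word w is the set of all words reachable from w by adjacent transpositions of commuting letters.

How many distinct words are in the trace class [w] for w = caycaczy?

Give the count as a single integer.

drop 0:c onto floor
drop 1:a onto {0:c}
drop 2:y onto {1:a}
drop 3:c onto {1:a}
drop 4:a onto {2:y, 3:c}
drop 5:c onto {4:a}
drop 6:z onto {4:a}
drop 7:y onto {6:z}
ground layer = {0:c}
drop-orders for the pieces not yet dropped (sum over which currently-grounded one goes next):
  1 to go: {5} 1  {7} 1
  2 to go: {5,7} 2  {6,7} 1
  3 to go: {5,6,7} 3
  4 to go: {4,5,6,7} 3
  5 to go: {2,4,5,6,7} 3  {3,4,5,6,7} 3
  6 to go: {2,3,4,5,6,7} 6
  if 0:c drops first: 6 orders

6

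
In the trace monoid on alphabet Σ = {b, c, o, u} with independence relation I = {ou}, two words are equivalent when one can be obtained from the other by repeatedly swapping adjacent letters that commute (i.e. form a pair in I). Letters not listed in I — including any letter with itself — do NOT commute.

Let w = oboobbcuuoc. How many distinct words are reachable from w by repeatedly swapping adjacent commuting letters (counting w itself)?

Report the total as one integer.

#0=o has no predecessor
#1=b depends on [0:o]
#2=o depends on [1:b]
#3=o depends on [2:o]
#4=b depends on [3:o]
#5=b depends on [4:b]
#6=c depends on [5:b]
#7=u depends on [6:c]
#8=u depends on [7:u]
#9=o depends on [6:c]
#10=c depends on [8:u, 9:o]
sources: [0:o]
N(rest) = Σ N(rest − s) over sources s of rest; N(one piece) = 1:
  size 1 → [10]=1
  size 2 → [8,10]=1  [9,10]=1
  size 3 → [7,8,10]=1  [8,9,10]=2
  size 4 → [7,8,9,10]=3
  size 5 → [6,7,8,9,10]=3
  size 6 → [5,6,7,8,9,10]=3
  size 7 → [4,5,6,7,8,9,10]=3
  size 8 → [3,4,5,6,7,8,9,10]=3
  size 9 → [2,3,4,5,6,7,8,9,10]=3
  first=0(o) contributes 3

3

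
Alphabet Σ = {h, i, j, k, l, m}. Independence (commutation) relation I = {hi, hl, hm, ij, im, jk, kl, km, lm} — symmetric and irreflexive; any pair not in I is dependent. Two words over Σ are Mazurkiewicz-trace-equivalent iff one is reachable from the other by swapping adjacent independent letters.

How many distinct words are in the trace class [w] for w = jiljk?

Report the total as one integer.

drop 0:j onto floor
drop 1:i onto floor
drop 2:l onto {0:j, 1:i}
drop 3:j onto {2:l}
drop 4:k onto {1:i}
ground layer = {0:j, 1:i}
drop-orders for the pieces not yet dropped (sum over which currently-grounded one goes next):
  1 to go: {3} 1  {4} 1
  2 to go: {2,3} 1  {3,4} 2
  3 to go: {0,2,3} 1  {2,3,4} 3
  if 0:j drops first: 3 orders
  if 1:i drops first: 4 orders
heap linearizations: 7

7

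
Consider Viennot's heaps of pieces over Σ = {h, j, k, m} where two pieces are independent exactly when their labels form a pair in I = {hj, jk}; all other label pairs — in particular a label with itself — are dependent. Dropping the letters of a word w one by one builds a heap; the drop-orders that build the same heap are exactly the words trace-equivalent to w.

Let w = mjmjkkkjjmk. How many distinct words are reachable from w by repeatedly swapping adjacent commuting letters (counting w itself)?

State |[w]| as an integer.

20

piece 0:m — minimal
piece 1:j rests on {0:m}
piece 2:m rests on {1:j}
piece 3:j rests on {2:m}
piece 4:k rests on {2:m}
piece 5:k rests on {4:k}
piece 6:k rests on {5:k}
piece 7:j rests on {3:j}
piece 8:j rests on {7:j}
piece 9:m rests on {6:k, 8:j}
piece 10:k rests on {9:m}
minimal pieces: {0:m}
ways to finish when only these pieces remain (= sum over removing one remaining piece with nothing left below it):
  1 left: {10}→1
  2 left: {9,10}→1
  3 left: {6,9,10}→1  {8,9,10}→1
  4 left: {5,6,9,10}→1  {6,8,9,10}→2  {7,8,9,10}→1
  5 left: {3,7,8,9,10}→1  {4,5,6,9,10}→1  {5,6,8,9,10}→3  {6,7,8,9,10}→3
  6 left: {3,6,7,8,9,10}→4  {4,5,6,8,9,10}→4  {5,6,7,8,9,10}→6
  7 left: {3,5,6,7,8,9,10}→10  {4,5,6,7,8,9,10}→10
  8 left: {3,4,5,6,7,8,9,10}→20
  9 left: {2,3,4,5,6,7,8,9,10}→20
  placing 0:m first → 20 extensions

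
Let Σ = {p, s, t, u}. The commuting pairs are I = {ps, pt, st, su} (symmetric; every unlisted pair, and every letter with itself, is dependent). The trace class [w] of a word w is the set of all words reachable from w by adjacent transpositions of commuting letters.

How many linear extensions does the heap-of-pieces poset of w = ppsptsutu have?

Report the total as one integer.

piece 0:p — minimal
piece 1:p rests on {0:p}
piece 2:s — minimal
piece 3:p rests on {1:p}
piece 4:t — minimal
piece 5:s rests on {2:s}
piece 6:u rests on {3:p, 4:t}
piece 7:t rests on {6:u}
piece 8:u rests on {7:t}
minimal pieces: {0:p, 2:s, 4:t}
ways to finish when only these pieces remain (= sum over removing one remaining piece with nothing left below it):
  1 left: {5}→1  {8}→1
  2 left: {2,5}→1  {5,8}→2  {7,8}→1
  3 left: {2,5,8}→3  {5,7,8}→3  {6,7,8}→1
  4 left: {2,5,7,8}→6  {3,6,7,8}→1  {4,6,7,8}→1  {5,6,7,8}→4
  5 left: {1,3,6,7,8}→1  {2,5,6,7,8}→10  {3,4,6,7,8}→2  {3,5,6,7,8}→5  {4,5,6,7,8}→5
  6 left: {0,1,3,6,7,8}→1  {1,3,4,6,7,8}→3  {1,3,5,6,7,8}→6  {2,3,5,6,7,8}→15  {2,4,5,6,7,8}→15  {3,4,5,6,7,8}→12
  7 left: {0,1,3,4,6,7,8}→4  {0,1,3,5,6,7,8}→7  {1,2,3,5,6,7,8}→21  {1,3,4,5,6,7,8}→21  {2,3,4,5,6,7,8}→42
  placing 0:p first → 84 extensions
  placing 2:s first → 32 extensions
  placing 4:t first → 28 extensions
total linear extensions = 144

144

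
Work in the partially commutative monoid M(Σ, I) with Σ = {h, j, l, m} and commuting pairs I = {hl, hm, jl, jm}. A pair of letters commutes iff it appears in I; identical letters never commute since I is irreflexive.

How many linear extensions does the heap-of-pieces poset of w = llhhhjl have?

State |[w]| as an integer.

drop 0:l onto floor
drop 1:l onto {0:l}
drop 2:h onto floor
drop 3:h onto {2:h}
drop 4:h onto {3:h}
drop 5:j onto {4:h}
drop 6:l onto {1:l}
ground layer = {0:l, 2:h}
drop-orders for the pieces not yet dropped (sum over which currently-grounded one goes next):
  1 to go: {5} 1  {6} 1
  2 to go: {1,6} 1  {4,5} 1  {5,6} 2
  3 to go: {0,1,6} 1  {1,5,6} 3  {3,4,5} 1  {4,5,6} 3
  4 to go: {0,1,5,6} 4  {1,4,5,6} 6  {2,3,4,5} 1  {3,4,5,6} 4
  5 to go: {0,1,4,5,6} 10  {1,3,4,5,6} 10  {2,3,4,5,6} 5
  if 0:l drops first: 15 orders
  if 2:h drops first: 20 orders
heap linearizations: 35

35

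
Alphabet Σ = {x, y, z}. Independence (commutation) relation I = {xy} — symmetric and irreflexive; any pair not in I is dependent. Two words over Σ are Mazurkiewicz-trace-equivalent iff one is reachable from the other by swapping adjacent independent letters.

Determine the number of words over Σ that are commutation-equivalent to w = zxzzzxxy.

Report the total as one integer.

3

0(z) covers ∅
1(x) covers 0:z
2(z) covers 1:x
3(z) covers 2:z
4(z) covers 3:z
5(x) covers 4:z
6(x) covers 5:x
7(y) covers 4:z
floor of heap: 0:z
completions by unplaced set U, small U first (add the entries for U minus each lowest piece of U):
  |U|=1: {6}:1  {7}:1
  |U|=2: {5,6}:1  {6,7}:2
  |U|=3: {5,6,7}:3
  |U|=4: {4,5,6,7}:3
  |U|=5: {3,4,5,6,7}:3
  |U|=6: {2,3,4,5,6,7}:3
  start at 0(z): 3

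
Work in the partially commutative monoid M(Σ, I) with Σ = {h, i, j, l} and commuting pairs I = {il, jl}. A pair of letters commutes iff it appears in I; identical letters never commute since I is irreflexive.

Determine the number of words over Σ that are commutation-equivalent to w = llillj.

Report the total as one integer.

0(l) covers ∅
1(l) covers 0:l
2(i) covers ∅
3(l) covers 1:l
4(l) covers 3:l
5(j) covers 2:i
floor of heap: 0:l, 2:i
completions by unplaced set U, small U first (add the entries for U minus each lowest piece of U):
  |U|=1: {4}:1  {5}:1
  |U|=2: {2,5}:1  {3,4}:1  {4,5}:2
  |U|=3: {1,3,4}:1  {2,4,5}:3  {3,4,5}:3
  |U|=4: {0,1,3,4}:1  {1,3,4,5}:4  {2,3,4,5}:6
  start at 0(l): 10
  start at 2(i): 5
sum over floor = 15

15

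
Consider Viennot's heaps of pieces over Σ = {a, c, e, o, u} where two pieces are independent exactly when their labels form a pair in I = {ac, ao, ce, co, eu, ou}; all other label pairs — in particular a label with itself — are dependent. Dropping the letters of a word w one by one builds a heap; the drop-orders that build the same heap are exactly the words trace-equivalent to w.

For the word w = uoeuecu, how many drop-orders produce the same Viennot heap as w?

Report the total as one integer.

drop 0:u onto floor
drop 1:o onto floor
drop 2:e onto {1:o}
drop 3:u onto {0:u}
drop 4:e onto {2:e}
drop 5:c onto {3:u}
drop 6:u onto {5:c}
ground layer = {0:u, 1:o}
drop-orders for the pieces not yet dropped (sum over which currently-grounded one goes next):
  1 to go: {4} 1  {6} 1
  2 to go: {2,4} 1  {4,6} 2  {5,6} 1
  3 to go: {1,2,4} 1  {2,4,6} 3  {3,5,6} 1  {4,5,6} 3
  4 to go: {0,3,5,6} 1  {1,2,4,6} 4  {2,4,5,6} 6  {3,4,5,6} 4
  5 to go: {0,3,4,5,6} 5  {1,2,4,5,6} 10  {2,3,4,5,6} 10
  if 0:u drops first: 20 orders
  if 1:o drops first: 15 orders
heap linearizations: 35

35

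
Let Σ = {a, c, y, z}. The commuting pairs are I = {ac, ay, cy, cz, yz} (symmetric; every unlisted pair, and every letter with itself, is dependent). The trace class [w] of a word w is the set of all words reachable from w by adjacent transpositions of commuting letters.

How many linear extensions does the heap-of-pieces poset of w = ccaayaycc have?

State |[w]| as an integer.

1260

drop 0:c onto floor
drop 1:c onto {0:c}
drop 2:a onto floor
drop 3:a onto {2:a}
drop 4:y onto floor
drop 5:a onto {3:a}
drop 6:y onto {4:y}
drop 7:c onto {1:c}
drop 8:c onto {7:c}
ground layer = {0:c, 2:a, 4:y}
drop-orders for the pieces not yet dropped (sum over which currently-grounded one goes next):
  1 to go: {5} 1  {6} 1  {8} 1
  2 to go: {3,5} 1  {4,6} 1  {5,6} 2  {5,8} 2  {6,8} 2  {7,8} 1
  3 to go: {1,7,8} 1  {2,3,5} 1  {3,5,6} 3  {3,5,8} 3  {4,5,6} 3  {4,6,8} 3  {5,6,8} 6  {5,7,8} 3  {6,7,8} 3
  4 to go: {0,1,7,8} 1  {1,5,7,8} 4  {1,6,7,8} 4  {2,3,5,6} 4  {2,3,5,8} 4  {3,4,5,6} 6  {3,5,6,8} 12  {3,5,7,8} 6  {4,5,6,8} 12  {4,6,7,8} 6  {5,6,7,8} 12
  5 to go: {0,1,5,7,8} 5  {0,1,6,7,8} 5  {1,3,5,7,8} 10  {1,4,6,7,8} 10  {1,5,6,7,8} 20  {2,3,4,5,6} 10  {2,3,5,6,8} 20  {2,3,5,7,8} 10  {3,4,5,6,8} 30  {3,5,6,7,8} 30  {4,5,6,7,8} 30
  6 to go: {0,1,3,5,7,8} 15  {0,1,4,6,7,8} 15  {0,1,5,6,7,8} 30  {1,2,3,5,7,8} 20  {1,3,5,6,7,8} 60  {1,4,5,6,7,8} 60  {2,3,4,5,6,8} 60  {2,3,5,6,7,8} 60  {3,4,5,6,7,8} 90
  7 to go: {0,1,2,3,5,7,8} 35  {0,1,3,5,6,7,8} 105  {0,1,4,5,6,7,8} 105  {1,2,3,5,6,7,8} 140  {1,3,4,5,6,7,8} 210  {2,3,4,5,6,7,8} 210
  if 0:c drops first: 560 orders
  if 2:a drops first: 420 orders
  if 4:y drops first: 280 orders
heap linearizations: 1260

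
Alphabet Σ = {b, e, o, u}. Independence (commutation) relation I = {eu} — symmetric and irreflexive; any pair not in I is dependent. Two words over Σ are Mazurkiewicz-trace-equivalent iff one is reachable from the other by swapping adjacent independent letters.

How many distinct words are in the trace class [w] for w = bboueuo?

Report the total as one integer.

3

0(b) covers ∅
1(b) covers 0:b
2(o) covers 1:b
3(u) covers 2:o
4(e) covers 2:o
5(u) covers 3:u
6(o) covers 4:e, 5:u
floor of heap: 0:b
completions by unplaced set U, small U first (add the entries for U minus each lowest piece of U):
  |U|=1: {6}:1
  |U|=2: {4,6}:1  {5,6}:1
  |U|=3: {3,5,6}:1  {4,5,6}:2
  |U|=4: {3,4,5,6}:3
  |U|=5: {2,3,4,5,6}:3
  start at 0(b): 3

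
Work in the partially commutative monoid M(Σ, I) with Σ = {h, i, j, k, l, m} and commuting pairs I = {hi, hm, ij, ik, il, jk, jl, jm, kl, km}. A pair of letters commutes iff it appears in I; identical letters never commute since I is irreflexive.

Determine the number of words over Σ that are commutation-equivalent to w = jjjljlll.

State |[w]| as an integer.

70

#0=j has no predecessor
#1=j depends on [0:j]
#2=j depends on [1:j]
#3=l has no predecessor
#4=j depends on [2:j]
#5=l depends on [3:l]
#6=l depends on [5:l]
#7=l depends on [6:l]
sources: [0:j, 3:l]
N(rest) = Σ N(rest − s) over sources s of rest; N(one piece) = 1:
  size 1 → [4]=1  [7]=1
  size 2 → [2,4]=1  [4,7]=2  [6,7]=1
  size 3 → [1,2,4]=1  [2,4,7]=3  [4,6,7]=3  [5,6,7]=1
  size 4 → [0,1,2,4]=1  [1,2,4,7]=4  [2,4,6,7]=6  [3,5,6,7]=1  [4,5,6,7]=4
  size 5 → [0,1,2,4,7]=5  [1,2,4,6,7]=10  [2,4,5,6,7]=10  [3,4,5,6,7]=5
  size 6 → [0,1,2,4,6,7]=15  [1,2,4,5,6,7]=20  [2,3,4,5,6,7]=15
  first=0(j) contributes 35
  first=3(l) contributes 35
|[w]| = 70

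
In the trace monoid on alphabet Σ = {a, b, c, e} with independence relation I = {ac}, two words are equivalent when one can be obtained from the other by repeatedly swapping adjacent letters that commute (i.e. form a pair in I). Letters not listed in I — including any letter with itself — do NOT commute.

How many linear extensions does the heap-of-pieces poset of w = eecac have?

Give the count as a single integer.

piece 0:e — minimal
piece 1:e rests on {0:e}
piece 2:c rests on {1:e}
piece 3:a rests on {1:e}
piece 4:c rests on {2:c}
minimal pieces: {0:e}
ways to finish when only these pieces remain (= sum over removing one remaining piece with nothing left below it):
  1 left: {3}→1  {4}→1
  2 left: {2,4}→1  {3,4}→2
  3 left: {2,3,4}→3
  placing 0:e first → 3 extensions

3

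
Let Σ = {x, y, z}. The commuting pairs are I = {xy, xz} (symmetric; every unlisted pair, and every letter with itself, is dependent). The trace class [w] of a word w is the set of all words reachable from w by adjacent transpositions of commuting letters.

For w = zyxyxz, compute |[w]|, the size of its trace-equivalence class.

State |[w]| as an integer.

15

drop 0:z onto floor
drop 1:y onto {0:z}
drop 2:x onto floor
drop 3:y onto {1:y}
drop 4:x onto {2:x}
drop 5:z onto {3:y}
ground layer = {0:z, 2:x}
drop-orders for the pieces not yet dropped (sum over which currently-grounded one goes next):
  1 to go: {4} 1  {5} 1
  2 to go: {2,4} 1  {3,5} 1  {4,5} 2
  3 to go: {1,3,5} 1  {2,4,5} 3  {3,4,5} 3
  4 to go: {0,1,3,5} 1  {1,3,4,5} 4  {2,3,4,5} 6
  if 0:z drops first: 10 orders
  if 2:x drops first: 5 orders
heap linearizations: 15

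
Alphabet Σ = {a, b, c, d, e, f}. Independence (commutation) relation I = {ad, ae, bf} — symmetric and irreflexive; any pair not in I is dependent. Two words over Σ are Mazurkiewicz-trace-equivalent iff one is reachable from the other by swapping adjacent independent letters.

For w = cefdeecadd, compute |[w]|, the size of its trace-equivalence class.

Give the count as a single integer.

#0=c has no predecessor
#1=e depends on [0:c]
#2=f depends on [1:e]
#3=d depends on [2:f]
#4=e depends on [3:d]
#5=e depends on [4:e]
#6=c depends on [5:e]
#7=a depends on [6:c]
#8=d depends on [6:c]
#9=d depends on [8:d]
sources: [0:c]
N(rest) = Σ N(rest − s) over sources s of rest; N(one piece) = 1:
  size 1 → [7]=1  [9]=1
  size 2 → [7,9]=2  [8,9]=1
  size 3 → [7,8,9]=3
  size 4 → [6,7,8,9]=3
  size 5 → [5,6,7,8,9]=3
  size 6 → [4,5,6,7,8,9]=3
  size 7 → [3,4,5,6,7,8,9]=3
  size 8 → [2,3,4,5,6,7,8,9]=3
  first=0(c) contributes 3

3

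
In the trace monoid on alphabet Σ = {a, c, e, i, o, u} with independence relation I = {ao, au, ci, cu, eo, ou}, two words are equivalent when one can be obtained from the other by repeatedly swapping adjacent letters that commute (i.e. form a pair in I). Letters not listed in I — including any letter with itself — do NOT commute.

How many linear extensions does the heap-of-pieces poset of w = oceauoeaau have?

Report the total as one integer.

48

0(o) covers ∅
1(c) covers 0:o
2(e) covers 1:c
3(a) covers 2:e
4(u) covers 2:e
5(o) covers 1:c
6(e) covers 3:a, 4:u
7(a) covers 6:e
8(a) covers 7:a
9(u) covers 6:e
floor of heap: 0:o
completions by unplaced set U, small U first (add the entries for U minus each lowest piece of U):
  |U|=1: {5}:1  {8}:1  {9}:1
  |U|=2: {5,8}:2  {5,9}:2  {7,8}:1  {8,9}:2
  |U|=3: {5,7,8}:3  {5,8,9}:6  {7,8,9}:3
  |U|=4: {5,7,8,9}:12  {6,7,8,9}:3
  |U|=5: {3,6,7,8,9}:3  {4,6,7,8,9}:3  {5,6,7,8,9}:15
  |U|=6: {3,4,6,7,8,9}:6  {3,5,6,7,8,9}:18  {4,5,6,7,8,9}:18
  |U|=7: {2,3,4,6,7,8,9}:6  {3,4,5,6,7,8,9}:42
  |U|=8: {2,3,4,5,6,7,8,9}:48
  start at 0(o): 48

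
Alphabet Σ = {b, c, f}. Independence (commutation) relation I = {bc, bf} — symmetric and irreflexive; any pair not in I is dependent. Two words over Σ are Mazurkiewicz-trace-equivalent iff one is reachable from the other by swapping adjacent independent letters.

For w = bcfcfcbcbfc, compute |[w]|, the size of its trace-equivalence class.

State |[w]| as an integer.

0(b) covers ∅
1(c) covers ∅
2(f) covers 1:c
3(c) covers 2:f
4(f) covers 3:c
5(c) covers 4:f
6(b) covers 0:b
7(c) covers 5:c
8(b) covers 6:b
9(f) covers 7:c
10(c) covers 9:f
floor of heap: 0:b, 1:c
completions by unplaced set U, small U first (add the entries for U minus each lowest piece of U):
  |U|=1: {8}:1  {10}:1
  |U|=2: {6,8}:1  {8,10}:2  {9,10}:1
  |U|=3: {0,6,8}:1  {6,8,10}:3  {7,9,10}:1  {8,9,10}:3
  |U|=4: {0,6,8,10}:4  {5,7,9,10}:1  {6,8,9,10}:6  {7,8,9,10}:4
  |U|=5: {0,6,8,9,10}:10  {4,5,7,9,10}:1  {5,7,8,9,10}:5  {6,7,8,9,10}:10
  |U|=6: {0,6,7,8,9,10}:20  {3,4,5,7,9,10}:1  {4,5,7,8,9,10}:6  {5,6,7,8,9,10}:15
  |U|=7: {0,5,6,7,8,9,10}:35  {2,3,4,5,7,9,10}:1  {3,4,5,7,8,9,10}:7  {4,5,6,7,8,9,10}:21
  |U|=8: {0,4,5,6,7,8,9,10}:56  {1,2,3,4,5,7,9,10}:1  {2,3,4,5,7,8,9,10}:8  {3,4,5,6,7,8,9,10}:28
  |U|=9: {0,3,4,5,6,7,8,9,10}:84  {1,2,3,4,5,7,8,9,10}:9  {2,3,4,5,6,7,8,9,10}:36
  start at 0(b): 45
  start at 1(c): 120
sum over floor = 165

165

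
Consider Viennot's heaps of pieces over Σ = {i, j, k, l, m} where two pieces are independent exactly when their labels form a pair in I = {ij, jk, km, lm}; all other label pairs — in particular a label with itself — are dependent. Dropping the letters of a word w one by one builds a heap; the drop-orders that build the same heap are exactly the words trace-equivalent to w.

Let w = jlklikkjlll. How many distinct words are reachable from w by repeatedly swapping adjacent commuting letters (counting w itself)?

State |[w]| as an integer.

drop 0:j onto floor
drop 1:l onto {0:j}
drop 2:k onto {1:l}
drop 3:l onto {2:k}
drop 4:i onto {3:l}
drop 5:k onto {4:i}
drop 6:k onto {5:k}
drop 7:j onto {3:l}
drop 8:l onto {6:k, 7:j}
drop 9:l onto {8:l}
drop 10:l onto {9:l}
ground layer = {0:j}
drop-orders for the pieces not yet dropped (sum over which currently-grounded one goes next):
  1 to go: {10} 1
  2 to go: {9,10} 1
  3 to go: {8,9,10} 1
  4 to go: {6,8,9,10} 1  {7,8,9,10} 1
  5 to go: {5,6,8,9,10} 1  {6,7,8,9,10} 2
  6 to go: {4,5,6,8,9,10} 1  {5,6,7,8,9,10} 3
  7 to go: {4,5,6,7,8,9,10} 4
  8 to go: {3,4,5,6,7,8,9,10} 4
  9 to go: {2,3,4,5,6,7,8,9,10} 4
  if 0:j drops first: 4 orders

4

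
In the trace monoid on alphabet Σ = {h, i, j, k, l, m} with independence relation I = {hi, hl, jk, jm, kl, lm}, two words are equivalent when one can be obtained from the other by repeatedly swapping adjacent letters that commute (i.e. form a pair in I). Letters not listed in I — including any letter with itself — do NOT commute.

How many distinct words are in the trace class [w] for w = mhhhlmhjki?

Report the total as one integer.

#0=m has no predecessor
#1=h depends on [0:m]
#2=h depends on [1:h]
#3=h depends on [2:h]
#4=l has no predecessor
#5=m depends on [3:h]
#6=h depends on [5:m]
#7=j depends on [4:l, 6:h]
#8=k depends on [6:h]
#9=i depends on [7:j, 8:k]
sources: [0:m, 4:l]
N(rest) = Σ N(rest − s) over sources s of rest; N(one piece) = 1:
  size 1 → [9]=1
  size 2 → [7,9]=1  [8,9]=1
  size 3 → [4,7,9]=1  [7,8,9]=2
  size 4 → [4,7,8,9]=3  [6,7,8,9]=2
  size 5 → [4,6,7,8,9]=5  [5,6,7,8,9]=2
  size 6 → [3,5,6,7,8,9]=2  [4,5,6,7,8,9]=7
  size 7 → [2,3,5,6,7,8,9]=2  [3,4,5,6,7,8,9]=9
  size 8 → [1,2,3,5,6,7,8,9]=2  [2,3,4,5,6,7,8,9]=11
  first=0(m) contributes 13
  first=4(l) contributes 2
|[w]| = 15

15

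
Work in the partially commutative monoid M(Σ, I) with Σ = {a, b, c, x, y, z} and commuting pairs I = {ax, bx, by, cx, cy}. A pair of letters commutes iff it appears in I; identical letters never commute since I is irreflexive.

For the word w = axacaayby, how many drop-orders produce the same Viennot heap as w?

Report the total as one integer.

#0=a has no predecessor
#1=x has no predecessor
#2=a depends on [0:a]
#3=c depends on [2:a]
#4=a depends on [3:c]
#5=a depends on [4:a]
#6=y depends on [1:x, 5:a]
#7=b depends on [5:a]
#8=y depends on [6:y]
sources: [0:a, 1:x]
N(rest) = Σ N(rest − s) over sources s of rest; N(one piece) = 1:
  size 1 → [7]=1  [8]=1
  size 2 → [6,8]=1  [7,8]=2
  size 3 → [1,6,8]=1  [6,7,8]=3
  size 4 → [1,6,7,8]=4  [5,6,7,8]=3
  size 5 → [1,5,6,7,8]=7  [4,5,6,7,8]=3
  size 6 → [1,4,5,6,7,8]=10  [3,4,5,6,7,8]=3
  size 7 → [1,3,4,5,6,7,8]=13  [2,3,4,5,6,7,8]=3
  first=0(a) contributes 16
  first=1(x) contributes 3
|[w]| = 19

19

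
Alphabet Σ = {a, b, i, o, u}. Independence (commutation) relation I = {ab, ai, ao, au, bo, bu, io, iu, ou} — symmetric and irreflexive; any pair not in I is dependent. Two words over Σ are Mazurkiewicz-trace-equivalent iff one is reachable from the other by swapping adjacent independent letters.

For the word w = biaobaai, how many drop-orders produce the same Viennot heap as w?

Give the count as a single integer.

280

0(b) covers ∅
1(i) covers 0:b
2(a) covers ∅
3(o) covers ∅
4(b) covers 1:i
5(a) covers 2:a
6(a) covers 5:a
7(i) covers 4:b
floor of heap: 0:b, 2:a, 3:o
completions by unplaced set U, small U first (add the entries for U minus each lowest piece of U):
  |U|=1: {3}:1  {6}:1  {7}:1
  |U|=2: {3,6}:2  {3,7}:2  {4,7}:1  {5,6}:1  {6,7}:2
  |U|=3: {1,4,7}:1  {2,5,6}:1  {3,4,7}:3  {3,5,6}:3  {3,6,7}:6  {4,6,7}:3  {5,6,7}:3
  |U|=4: {0,1,4,7}:1  {1,3,4,7}:4  {1,4,6,7}:4  {2,3,5,6}:4  {2,5,6,7}:4  {3,4,6,7}:12  {3,5,6,7}:12  {4,5,6,7}:6
  |U|=5: {0,1,3,4,7}:5  {0,1,4,6,7}:5  {1,3,4,6,7}:20  {1,4,5,6,7}:10  {2,3,5,6,7}:20  {2,4,5,6,7}:10  {3,4,5,6,7}:30
  |U|=6: {0,1,3,4,6,7}:30  {0,1,4,5,6,7}:15  {1,2,4,5,6,7}:20  {1,3,4,5,6,7}:60  {2,3,4,5,6,7}:60
  start at 0(b): 140
  start at 2(a): 105
  start at 3(o): 35
sum over floor = 280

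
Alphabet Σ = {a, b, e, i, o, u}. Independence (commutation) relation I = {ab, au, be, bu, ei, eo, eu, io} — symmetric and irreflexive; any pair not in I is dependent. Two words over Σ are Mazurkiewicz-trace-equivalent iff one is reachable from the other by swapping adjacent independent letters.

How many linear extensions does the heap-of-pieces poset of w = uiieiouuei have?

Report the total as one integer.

drop 0:u onto floor
drop 1:i onto {0:u}
drop 2:i onto {1:i}
drop 3:e onto floor
drop 4:i onto {2:i}
drop 5:o onto {0:u}
drop 6:u onto {4:i, 5:o}
drop 7:u onto {6:u}
drop 8:e onto {3:e}
drop 9:i onto {7:u}
ground layer = {0:u, 3:e}
drop-orders for the pieces not yet dropped (sum over which currently-grounded one goes next):
  1 to go: {8} 1  {9} 1
  2 to go: {3,8} 1  {7,9} 1  {8,9} 2
  3 to go: {3,8,9} 3  {6,7,9} 1  {7,8,9} 3
  4 to go: {3,7,8,9} 6  {4,6,7,9} 1  {5,6,7,9} 1  {6,7,8,9} 4
  5 to go: {2,4,6,7,9} 1  {3,6,7,8,9} 10  {4,5,6,7,9} 2  {4,6,7,8,9} 5  {5,6,7,8,9} 5
  6 to go: {1,2,4,6,7,9} 1  {2,4,5,6,7,9} 3  {2,4,6,7,8,9} 6  {3,4,6,7,8,9} 15  {3,5,6,7,8,9} 15  {4,5,6,7,8,9} 12
  7 to go: {1,2,4,5,6,7,9} 4  {1,2,4,6,7,8,9} 7  {2,3,4,6,7,8,9} 21  {2,4,5,6,7,8,9} 21  {3,4,5,6,7,8,9} 42
  8 to go: {0,1,2,4,5,6,7,9} 4  {1,2,3,4,6,7,8,9} 28  {1,2,4,5,6,7,8,9} 32  {2,3,4,5,6,7,8,9} 84
  if 0:u drops first: 144 orders
  if 3:e drops first: 36 orders
heap linearizations: 180

180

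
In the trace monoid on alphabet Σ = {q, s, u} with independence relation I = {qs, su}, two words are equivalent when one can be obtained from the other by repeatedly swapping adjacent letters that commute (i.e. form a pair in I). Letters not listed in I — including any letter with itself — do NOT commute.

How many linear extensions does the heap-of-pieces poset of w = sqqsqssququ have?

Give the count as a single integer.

0(s) covers ∅
1(q) covers ∅
2(q) covers 1:q
3(s) covers 0:s
4(q) covers 2:q
5(s) covers 3:s
6(s) covers 5:s
7(q) covers 4:q
8(u) covers 7:q
9(q) covers 8:u
10(u) covers 9:q
floor of heap: 0:s, 1:q
completions by unplaced set U, small U first (add the entries for U minus each lowest piece of U):
  |U|=1: {6}:1  {10}:1
  |U|=2: {5,6}:1  {6,10}:2  {9,10}:1
  |U|=3: {3,5,6}:1  {5,6,10}:3  {6,9,10}:3  {8,9,10}:1
  |U|=4: {0,3,5,6}:1  {3,5,6,10}:4  {5,6,9,10}:6  {6,8,9,10}:4  {7,8,9,10}:1
  |U|=5: {0,3,5,6,10}:5  {3,5,6,9,10}:10  {4,7,8,9,10}:1  {5,6,8,9,10}:10  {6,7,8,9,10}:5
  |U|=6: {0,3,5,6,9,10}:15  {2,4,7,8,9,10}:1  {3,5,6,8,9,10}:20  {4,6,7,8,9,10}:6  {5,6,7,8,9,10}:15
  |U|=7: {0,3,5,6,8,9,10}:35  {1,2,4,7,8,9,10}:1  {2,4,6,7,8,9,10}:7  {3,5,6,7,8,9,10}:35  {4,5,6,7,8,9,10}:21
  |U|=8: {0,3,5,6,7,8,9,10}:70  {1,2,4,6,7,8,9,10}:8  {2,4,5,6,7,8,9,10}:28  {3,4,5,6,7,8,9,10}:56
  |U|=9: {0,3,4,5,6,7,8,9,10}:126  {1,2,4,5,6,7,8,9,10}:36  {2,3,4,5,6,7,8,9,10}:84
  start at 0(s): 120
  start at 1(q): 210
sum over floor = 330

330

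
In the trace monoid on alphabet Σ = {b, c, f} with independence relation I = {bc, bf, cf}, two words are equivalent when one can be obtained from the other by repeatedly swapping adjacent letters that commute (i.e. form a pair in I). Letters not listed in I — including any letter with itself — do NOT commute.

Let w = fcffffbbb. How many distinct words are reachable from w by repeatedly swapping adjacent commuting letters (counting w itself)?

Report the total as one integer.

504

#0=f has no predecessor
#1=c has no predecessor
#2=f depends on [0:f]
#3=f depends on [2:f]
#4=f depends on [3:f]
#5=f depends on [4:f]
#6=b has no predecessor
#7=b depends on [6:b]
#8=b depends on [7:b]
sources: [0:f, 1:c, 6:b]
N(rest) = Σ N(rest − s) over sources s of rest; N(one piece) = 1:
  size 1 → [1]=1  [5]=1  [8]=1
  size 2 → [1,5]=2  [1,8]=2  [4,5]=1  [5,8]=2  [7,8]=1
  size 3 → [1,4,5]=3  [1,5,8]=6  [1,7,8]=3  [3,4,5]=1  [4,5,8]=3  [5,7,8]=3  [6,7,8]=1
  size 4 → [1,3,4,5]=4  [1,4,5,8]=12  [1,5,7,8]=12  [1,6,7,8]=4  [2,3,4,5]=1  [3,4,5,8]=4  [4,5,7,8]=6  [5,6,7,8]=4
  size 5 → [0,2,3,4,5]=1  [1,2,3,4,5]=5  [1,3,4,5,8]=20  [1,4,5,7,8]=30  [1,5,6,7,8]=20  [2,3,4,5,8]=5  [3,4,5,7,8]=10  [4,5,6,7,8]=10
  size 6 → [0,1,2,3,4,5]=6  [0,2,3,4,5,8]=6  [1,2,3,4,5,8]=30  [1,3,4,5,7,8]=60  [1,4,5,6,7,8]=60  [2,3,4,5,7,8]=15  [3,4,5,6,7,8]=20
  size 7 → [0,1,2,3,4,5,8]=42  [0,2,3,4,5,7,8]=21  [1,2,3,4,5,7,8]=105  [1,3,4,5,6,7,8]=140  [2,3,4,5,6,7,8]=35
  first=0(f) contributes 280
  first=1(c) contributes 56
  first=6(b) contributes 168
|[w]| = 504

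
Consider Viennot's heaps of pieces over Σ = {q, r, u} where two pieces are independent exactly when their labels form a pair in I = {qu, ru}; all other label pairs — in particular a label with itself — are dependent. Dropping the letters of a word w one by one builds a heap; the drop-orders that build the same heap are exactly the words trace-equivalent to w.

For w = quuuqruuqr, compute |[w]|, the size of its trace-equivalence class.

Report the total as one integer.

#0=q has no predecessor
#1=u has no predecessor
#2=u depends on [1:u]
#3=u depends on [2:u]
#4=q depends on [0:q]
#5=r depends on [4:q]
#6=u depends on [3:u]
#7=u depends on [6:u]
#8=q depends on [5:r]
#9=r depends on [8:q]
sources: [0:q, 1:u]
N(rest) = Σ N(rest − s) over sources s of rest; N(one piece) = 1:
  size 1 → [7]=1  [9]=1
  size 2 → [6,7]=1  [7,9]=2  [8,9]=1
  size 3 → [3,6,7]=1  [5,8,9]=1  [6,7,9]=3  [7,8,9]=3
  size 4 → [2,3,6,7]=1  [3,6,7,9]=4  [4,5,8,9]=1  [5,7,8,9]=4  [6,7,8,9]=6
  size 5 → [0,4,5,8,9]=1  [1,2,3,6,7]=1  [2,3,6,7,9]=5  [3,6,7,8,9]=10  [4,5,7,8,9]=5  [5,6,7,8,9]=10
  size 6 → [0,4,5,7,8,9]=6  [1,2,3,6,7,9]=6  [2,3,6,7,8,9]=15  [3,5,6,7,8,9]=20  [4,5,6,7,8,9]=15
  size 7 → [0,4,5,6,7,8,9]=21  [1,2,3,6,7,8,9]=21  [2,3,5,6,7,8,9]=35  [3,4,5,6,7,8,9]=35
  size 8 → [0,3,4,5,6,7,8,9]=56  [1,2,3,5,6,7,8,9]=56  [2,3,4,5,6,7,8,9]=70
  first=0(q) contributes 126
  first=1(u) contributes 126
|[w]| = 252

252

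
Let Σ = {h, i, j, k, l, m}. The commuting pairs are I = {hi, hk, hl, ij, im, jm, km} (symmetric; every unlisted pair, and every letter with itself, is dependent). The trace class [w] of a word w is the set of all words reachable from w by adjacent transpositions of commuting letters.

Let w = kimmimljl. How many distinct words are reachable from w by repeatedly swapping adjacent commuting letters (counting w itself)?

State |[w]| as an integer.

0(k) covers ∅
1(i) covers 0:k
2(m) covers ∅
3(m) covers 2:m
4(i) covers 1:i
5(m) covers 3:m
6(l) covers 4:i, 5:m
7(j) covers 6:l
8(l) covers 7:j
floor of heap: 0:k, 2:m
completions by unplaced set U, small U first (add the entries for U minus each lowest piece of U):
  |U|=1: {8}:1
  |U|=2: {7,8}:1
  |U|=3: {6,7,8}:1
  |U|=4: {4,6,7,8}:1  {5,6,7,8}:1
  |U|=5: {1,4,6,7,8}:1  {3,5,6,7,8}:1  {4,5,6,7,8}:2
  |U|=6: {0,1,4,6,7,8}:1  {1,4,5,6,7,8}:3  {2,3,5,6,7,8}:1  {3,4,5,6,7,8}:3
  |U|=7: {0,1,4,5,6,7,8}:4  {1,3,4,5,6,7,8}:6  {2,3,4,5,6,7,8}:4
  start at 0(k): 10
  start at 2(m): 10
sum over floor = 20

20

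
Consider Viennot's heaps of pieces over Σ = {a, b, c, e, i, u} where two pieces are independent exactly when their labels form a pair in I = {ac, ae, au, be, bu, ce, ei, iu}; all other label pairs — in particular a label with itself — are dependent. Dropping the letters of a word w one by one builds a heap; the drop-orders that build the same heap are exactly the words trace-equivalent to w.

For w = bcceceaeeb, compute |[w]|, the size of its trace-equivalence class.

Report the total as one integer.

0(b) covers ∅
1(c) covers 0:b
2(c) covers 1:c
3(e) covers ∅
4(c) covers 2:c
5(e) covers 3:e
6(a) covers 0:b
7(e) covers 5:e
8(e) covers 7:e
9(b) covers 4:c, 6:a
floor of heap: 0:b, 3:e
completions by unplaced set U, small U first (add the entries for U minus each lowest piece of U):
  |U|=1: {8}:1  {9}:1
  |U|=2: {4,9}:1  {6,9}:1  {7,8}:1  {8,9}:2
  |U|=3: {2,4,9}:1  {4,6,9}:2  {4,8,9}:3  {5,7,8}:1  {6,8,9}:3  {7,8,9}:3
  |U|=4: {1,2,4,9}:1  {2,4,6,9}:3  {2,4,8,9}:4  {3,5,7,8}:1  {4,6,8,9}:8  {4,7,8,9}:6  {5,7,8,9}:4  {6,7,8,9}:6
  |U|=5: {1,2,4,6,9}:4  {1,2,4,8,9}:5  {2,4,6,8,9}:15  {2,4,7,8,9}:10  {3,5,7,8,9}:5  {4,5,7,8,9}:10  {4,6,7,8,9}:20  {5,6,7,8,9}:10
  |U|=6: {0,1,2,4,6,9}:4  {1,2,4,6,8,9}:24  {1,2,4,7,8,9}:15  {2,4,5,7,8,9}:20  {2,4,6,7,8,9}:45  {3,4,5,7,8,9}:15  {3,5,6,7,8,9}:15  {4,5,6,7,8,9}:40
  |U|=7: {0,1,2,4,6,8,9}:28  {1,2,4,5,7,8,9}:35  {1,2,4,6,7,8,9}:84  {2,3,4,5,7,8,9}:35  {2,4,5,6,7,8,9}:105  {3,4,5,6,7,8,9}:70
  |U|=8: {0,1,2,4,6,7,8,9}:112  {1,2,3,4,5,7,8,9}:70  {1,2,4,5,6,7,8,9}:224  {2,3,4,5,6,7,8,9}:210
  start at 0(b): 504
  start at 3(e): 336
sum over floor = 840

840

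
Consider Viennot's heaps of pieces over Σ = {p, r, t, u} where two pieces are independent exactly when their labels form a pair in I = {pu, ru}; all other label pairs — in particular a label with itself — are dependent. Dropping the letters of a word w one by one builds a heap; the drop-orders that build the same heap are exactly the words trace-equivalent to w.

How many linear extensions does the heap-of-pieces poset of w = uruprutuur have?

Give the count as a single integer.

60

#0=u has no predecessor
#1=r has no predecessor
#2=u depends on [0:u]
#3=p depends on [1:r]
#4=r depends on [3:p]
#5=u depends on [2:u]
#6=t depends on [4:r, 5:u]
#7=u depends on [6:t]
#8=u depends on [7:u]
#9=r depends on [6:t]
sources: [0:u, 1:r]
N(rest) = Σ N(rest − s) over sources s of rest; N(one piece) = 1:
  size 1 → [8]=1  [9]=1
  size 2 → [7,8]=1  [8,9]=2
  size 3 → [7,8,9]=3
  size 4 → [6,7,8,9]=3
  size 5 → [4,6,7,8,9]=3  [5,6,7,8,9]=3
  size 6 → [2,5,6,7,8,9]=3  [3,4,6,7,8,9]=3  [4,5,6,7,8,9]=6
  size 7 → [0,2,5,6,7,8,9]=3  [1,3,4,6,7,8,9]=3  [2,4,5,6,7,8,9]=9  [3,4,5,6,7,8,9]=9
  size 8 → [0,2,4,5,6,7,8,9]=12  [1,3,4,5,6,7,8,9]=12  [2,3,4,5,6,7,8,9]=18
  first=0(u) contributes 30
  first=1(r) contributes 30
|[w]| = 60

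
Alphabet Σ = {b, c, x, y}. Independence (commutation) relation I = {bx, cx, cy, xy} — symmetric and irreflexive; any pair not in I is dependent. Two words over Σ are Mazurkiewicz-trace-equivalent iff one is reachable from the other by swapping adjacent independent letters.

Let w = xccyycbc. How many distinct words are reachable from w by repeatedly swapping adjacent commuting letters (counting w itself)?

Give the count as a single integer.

80

0(x) covers ∅
1(c) covers ∅
2(c) covers 1:c
3(y) covers ∅
4(y) covers 3:y
5(c) covers 2:c
6(b) covers 4:y, 5:c
7(c) covers 6:b
floor of heap: 0:x, 1:c, 3:y
completions by unplaced set U, small U first (add the entries for U minus each lowest piece of U):
  |U|=1: {0}:1  {7}:1
  |U|=2: {0,7}:2  {6,7}:1
  |U|=3: {0,6,7}:3  {4,6,7}:1  {5,6,7}:1
  |U|=4: {0,4,6,7}:4  {0,5,6,7}:4  {2,5,6,7}:1  {3,4,6,7}:1  {4,5,6,7}:2
  |U|=5: {0,2,5,6,7}:5  {0,3,4,6,7}:5  {0,4,5,6,7}:10  {1,2,5,6,7}:1  {2,4,5,6,7}:3  {3,4,5,6,7}:3
  |U|=6: {0,1,2,5,6,7}:6  {0,2,4,5,6,7}:18  {0,3,4,5,6,7}:18  {1,2,4,5,6,7}:4  {2,3,4,5,6,7}:6
  start at 0(x): 10
  start at 1(c): 42
  start at 3(y): 28
sum over floor = 80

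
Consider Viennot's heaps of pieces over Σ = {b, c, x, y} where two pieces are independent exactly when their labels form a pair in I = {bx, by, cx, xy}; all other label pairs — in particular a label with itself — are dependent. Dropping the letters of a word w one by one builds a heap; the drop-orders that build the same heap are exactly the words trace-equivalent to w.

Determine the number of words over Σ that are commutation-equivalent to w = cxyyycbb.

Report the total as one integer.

0(c) covers ∅
1(x) covers ∅
2(y) covers 0:c
3(y) covers 2:y
4(y) covers 3:y
5(c) covers 4:y
6(b) covers 5:c
7(b) covers 6:b
floor of heap: 0:c, 1:x
completions by unplaced set U, small U first (add the entries for U minus each lowest piece of U):
  |U|=1: {1}:1  {7}:1
  |U|=2: {1,7}:2  {6,7}:1
  |U|=3: {1,6,7}:3  {5,6,7}:1
  |U|=4: {1,5,6,7}:4  {4,5,6,7}:1
  |U|=5: {1,4,5,6,7}:5  {3,4,5,6,7}:1
  |U|=6: {1,3,4,5,6,7}:6  {2,3,4,5,6,7}:1
  start at 0(c): 7
  start at 1(x): 1
sum over floor = 8

8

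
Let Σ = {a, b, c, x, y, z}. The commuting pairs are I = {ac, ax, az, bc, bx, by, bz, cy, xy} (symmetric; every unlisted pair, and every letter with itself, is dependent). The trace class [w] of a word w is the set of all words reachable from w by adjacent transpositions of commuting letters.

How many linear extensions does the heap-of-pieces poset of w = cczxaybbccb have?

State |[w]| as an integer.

1264

drop 0:c onto floor
drop 1:c onto {0:c}
drop 2:z onto {1:c}
drop 3:x onto {2:z}
drop 4:a onto floor
drop 5:y onto {2:z, 4:a}
drop 6:b onto {4:a}
drop 7:b onto {6:b}
drop 8:c onto {3:x}
drop 9:c onto {8:c}
drop 10:b onto {7:b}
ground layer = {0:c, 4:a}
drop-orders for the pieces not yet dropped (sum over which currently-grounded one goes next):
  1 to go: {5} 1  {9} 1  {10} 1
  2 to go: {5,9} 2  {5,10} 2  {7,10} 1  {8,9} 1  {9,10} 2
  3 to go: {3,8,9} 1  {5,7,10} 3  {5,8,9} 3  {5,9,10} 6  {6,7,10} 1  {7,9,10} 3  {8,9,10} 3
  4 to go: {3,5,8,9} 4  {3,8,9,10} 4  {5,6,7,10} 4  {5,7,9,10} 12  {5,8,9,10} 12  {6,7,9,10} 4  {7,8,9,10} 6
  5 to go: {2,3,5,8,9} 4  {3,5,8,9,10} 20  {3,7,8,9,10} 10  {4,5,6,7,10} 4  {5,6,7,9,10} 20  {5,7,8,9,10} 30  {6,7,8,9,10} 10
  6 to go: {1,2,3,5,8,9} 4  {2,3,5,8,9,10} 24  {3,5,7,8,9,10} 60  {3,6,7,8,9,10} 20  {4,5,6,7,9,10} 24  {5,6,7,8,9,10} 60
  7 to go: {0,1,2,3,5,8,9} 4  {1,2,3,5,8,9,10} 28  {2,3,5,7,8,9,10} 84  {3,5,6,7,8,9,10} 140  {4,5,6,7,8,9,10} 84
  8 to go: {0,1,2,3,5,8,9,10} 32  {1,2,3,5,7,8,9,10} 112  {2,3,5,6,7,8,9,10} 224  {3,4,5,6,7,8,9,10} 224
  9 to go: {0,1,2,3,5,7,8,9,10} 144  {1,2,3,5,6,7,8,9,10} 336  {2,3,4,5,6,7,8,9,10} 448
  if 0:c drops first: 784 orders
  if 4:a drops first: 480 orders
heap linearizations: 1264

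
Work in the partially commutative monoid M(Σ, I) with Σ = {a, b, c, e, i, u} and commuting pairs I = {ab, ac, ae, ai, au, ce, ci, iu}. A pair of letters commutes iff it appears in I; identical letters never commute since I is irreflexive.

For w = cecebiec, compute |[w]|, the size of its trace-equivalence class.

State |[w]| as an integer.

#0=c has no predecessor
#1=e has no predecessor
#2=c depends on [0:c]
#3=e depends on [1:e]
#4=b depends on [2:c, 3:e]
#5=i depends on [4:b]
#6=e depends on [5:i]
#7=c depends on [4:b]
sources: [0:c, 1:e]
N(rest) = Σ N(rest − s) over sources s of rest; N(one piece) = 1:
  size 1 → [6]=1  [7]=1
  size 2 → [5,6]=1  [6,7]=2
  size 3 → [5,6,7]=3
  size 4 → [4,5,6,7]=3
  size 5 → [2,4,5,6,7]=3  [3,4,5,6,7]=3
  size 6 → [0,2,4,5,6,7]=3  [1,3,4,5,6,7]=3  [2,3,4,5,6,7]=6
  first=0(c) contributes 9
  first=1(e) contributes 9
|[w]| = 18

18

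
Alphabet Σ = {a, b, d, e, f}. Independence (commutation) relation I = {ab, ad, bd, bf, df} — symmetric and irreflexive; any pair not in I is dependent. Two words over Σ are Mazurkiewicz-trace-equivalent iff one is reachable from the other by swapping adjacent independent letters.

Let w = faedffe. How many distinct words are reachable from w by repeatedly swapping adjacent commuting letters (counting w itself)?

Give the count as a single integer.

drop 0:f onto floor
drop 1:a onto {0:f}
drop 2:e onto {1:a}
drop 3:d onto {2:e}
drop 4:f onto {2:e}
drop 5:f onto {4:f}
drop 6:e onto {3:d, 5:f}
ground layer = {0:f}
drop-orders for the pieces not yet dropped (sum over which currently-grounded one goes next):
  1 to go: {6} 1
  2 to go: {3,6} 1  {5,6} 1
  3 to go: {3,5,6} 2  {4,5,6} 1
  4 to go: {3,4,5,6} 3
  5 to go: {2,3,4,5,6} 3
  if 0:f drops first: 3 orders

3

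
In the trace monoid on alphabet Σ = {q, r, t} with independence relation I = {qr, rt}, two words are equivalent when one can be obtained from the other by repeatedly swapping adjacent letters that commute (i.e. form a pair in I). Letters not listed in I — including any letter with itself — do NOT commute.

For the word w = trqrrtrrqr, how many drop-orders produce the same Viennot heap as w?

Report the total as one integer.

210

0(t) covers ∅
1(r) covers ∅
2(q) covers 0:t
3(r) covers 1:r
4(r) covers 3:r
5(t) covers 2:q
6(r) covers 4:r
7(r) covers 6:r
8(q) covers 5:t
9(r) covers 7:r
floor of heap: 0:t, 1:r
completions by unplaced set U, small U first (add the entries for U minus each lowest piece of U):
  |U|=1: {8}:1  {9}:1
  |U|=2: {5,8}:1  {7,9}:1  {8,9}:2
  |U|=3: {2,5,8}:1  {5,8,9}:3  {6,7,9}:1  {7,8,9}:3
  |U|=4: {0,2,5,8}:1  {2,5,8,9}:4  {4,6,7,9}:1  {5,7,8,9}:6  {6,7,8,9}:4
  |U|=5: {0,2,5,8,9}:5  {2,5,7,8,9}:10  {3,4,6,7,9}:1  {4,6,7,8,9}:5  {5,6,7,8,9}:10
  |U|=6: {0,2,5,7,8,9}:15  {1,3,4,6,7,9}:1  {2,5,6,7,8,9}:20  {3,4,6,7,8,9}:6  {4,5,6,7,8,9}:15
  |U|=7: {0,2,5,6,7,8,9}:35  {1,3,4,6,7,8,9}:7  {2,4,5,6,7,8,9}:35  {3,4,5,6,7,8,9}:21
  |U|=8: {0,2,4,5,6,7,8,9}:70  {1,3,4,5,6,7,8,9}:28  {2,3,4,5,6,7,8,9}:56
  start at 0(t): 84
  start at 1(r): 126
sum over floor = 210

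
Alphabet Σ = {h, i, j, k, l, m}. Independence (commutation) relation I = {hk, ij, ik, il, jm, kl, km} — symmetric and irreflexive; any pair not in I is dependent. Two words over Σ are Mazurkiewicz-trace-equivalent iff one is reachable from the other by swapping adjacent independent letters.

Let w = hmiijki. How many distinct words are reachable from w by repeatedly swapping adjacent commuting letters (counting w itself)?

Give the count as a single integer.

#0=h has no predecessor
#1=m depends on [0:h]
#2=i depends on [1:m]
#3=i depends on [2:i]
#4=j depends on [0:h]
#5=k depends on [4:j]
#6=i depends on [3:i]
sources: [0:h]
N(rest) = Σ N(rest − s) over sources s of rest; N(one piece) = 1:
  size 1 → [5]=1  [6]=1
  size 2 → [3,6]=1  [4,5]=1  [5,6]=2
  size 3 → [2,3,6]=1  [3,5,6]=3  [4,5,6]=3
  size 4 → [1,2,3,6]=1  [2,3,5,6]=4  [3,4,5,6]=6
  size 5 → [1,2,3,5,6]=5  [2,3,4,5,6]=10
  first=0(h) contributes 15

15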